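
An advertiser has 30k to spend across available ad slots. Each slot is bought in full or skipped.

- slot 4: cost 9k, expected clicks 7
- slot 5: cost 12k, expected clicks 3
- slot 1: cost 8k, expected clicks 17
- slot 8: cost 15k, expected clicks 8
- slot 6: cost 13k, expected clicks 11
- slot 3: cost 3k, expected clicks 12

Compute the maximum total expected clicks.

Treat it as a binary knapsack problem.
Take slot 1, slot 6, and slot 3: cost 8 + 13 + 3 = 24 ≤ 30, expected clicks 17 + 11 + 12 = 40.
No other feasible combination does better.

40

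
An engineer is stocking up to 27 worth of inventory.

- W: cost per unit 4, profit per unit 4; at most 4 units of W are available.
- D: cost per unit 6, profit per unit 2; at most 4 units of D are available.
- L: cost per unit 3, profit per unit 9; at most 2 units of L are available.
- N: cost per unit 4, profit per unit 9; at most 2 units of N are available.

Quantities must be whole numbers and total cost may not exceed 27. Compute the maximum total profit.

48

L has the best ratio (9/3); taking only L gives at most 2×9 = 18 (stopped by the supply cap of 2).
Mixing does better — 3×W, 2×L, and 2×N: cost 26 ≤ 27, profit 3·4 + 2·9 + 2·9 = 48.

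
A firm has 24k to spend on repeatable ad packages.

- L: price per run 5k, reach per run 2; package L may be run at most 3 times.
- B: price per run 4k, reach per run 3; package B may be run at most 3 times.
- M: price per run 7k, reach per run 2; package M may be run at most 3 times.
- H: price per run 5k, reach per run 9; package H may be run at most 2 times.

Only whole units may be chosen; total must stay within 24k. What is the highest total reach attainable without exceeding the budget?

This is a bounded integer knapsack.
1×L, 2×B, and 2×H: price 23 ≤ 24, reach 1·2 + 2·3 + 2·9 = 26.
3×B and 2×H: price 22 ≤ 24, reach 3·3 + 2·9 = 27.
Best is 27.

27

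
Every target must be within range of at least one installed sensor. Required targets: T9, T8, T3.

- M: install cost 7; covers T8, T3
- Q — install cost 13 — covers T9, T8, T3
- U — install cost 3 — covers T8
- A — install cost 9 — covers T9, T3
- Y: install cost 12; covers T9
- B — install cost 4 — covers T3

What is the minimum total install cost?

The greedy cost-per-new-target heuristic would pick U, B, and A for 16, but a cheaper cover exists.
Choose U and A: together they cover T9, T8, T3 — every target.
Total install cost: 3 + 9 = 12.
No cover costs less than 12.

12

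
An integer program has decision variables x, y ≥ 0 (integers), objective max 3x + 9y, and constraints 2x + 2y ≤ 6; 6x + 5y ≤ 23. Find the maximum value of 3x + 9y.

27

(x,y)=(0,3) is feasible, giving 27.
(x,y)=(1,2) is feasible, giving 21.
(x,y)=(0,2) is feasible, giving 18.
No feasible integer point exceeds 27.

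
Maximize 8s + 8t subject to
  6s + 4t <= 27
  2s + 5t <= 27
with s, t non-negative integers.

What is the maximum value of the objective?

The continuous relaxation peaks at (1.23, 4.91) with value 49.09; rounding to a feasible lattice point costs some objective.
(s,t)=(1,5): 6·1+4·5=26≤27, 2·1+5·5=27≤27, objective 48.
(s,t)=(1,4): 6·1+4·4=22≤27, 2·1+5·4=22≤27, objective 40.
(s,t)=(2,3): 6·2+4·3=24≤27, 2·2+5·3=19≤27, objective 40.
(s,t)=(0,5): 6·0+4·5=20≤27, 2·0+5·5=25≤27, objective 40.
The best lattice point is (1,5), giving 48.

48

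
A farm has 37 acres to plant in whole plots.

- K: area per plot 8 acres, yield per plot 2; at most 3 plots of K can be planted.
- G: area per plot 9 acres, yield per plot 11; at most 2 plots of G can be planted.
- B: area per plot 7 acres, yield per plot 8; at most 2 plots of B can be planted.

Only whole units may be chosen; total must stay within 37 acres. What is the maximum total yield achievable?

38

Take 2×G and 2×B: area 32 ≤ 37, yield 2·11 + 2·8 = 38.
G has the best ratio (11/9) and is taken to its limit of 2; remaining capacity is filled optimally with the others.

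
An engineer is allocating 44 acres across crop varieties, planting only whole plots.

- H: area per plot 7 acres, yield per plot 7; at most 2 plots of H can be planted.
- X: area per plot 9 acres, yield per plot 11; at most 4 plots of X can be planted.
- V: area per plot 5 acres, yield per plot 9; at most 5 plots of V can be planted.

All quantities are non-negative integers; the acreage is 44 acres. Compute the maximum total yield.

67

1×H, 1×X, and 5×V: area 41 ≤ 44, yield 1·7 + 1·11 + 5·9 = 63.
2×X and 5×V: area 43 ≤ 44, yield 2·11 + 5·9 = 67.
Best is 67.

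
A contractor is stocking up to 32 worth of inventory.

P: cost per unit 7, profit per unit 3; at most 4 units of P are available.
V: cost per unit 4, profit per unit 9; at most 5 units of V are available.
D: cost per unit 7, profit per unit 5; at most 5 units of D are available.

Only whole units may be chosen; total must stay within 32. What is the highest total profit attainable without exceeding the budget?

50

V has the best ratio (9/4); taking only V gives at most 5×9 = 45 (stopped by the supply cap of 5).
Mixing does better — 5×V and 1×D: cost 27 ≤ 32, profit 5·9 + 1·5 = 50.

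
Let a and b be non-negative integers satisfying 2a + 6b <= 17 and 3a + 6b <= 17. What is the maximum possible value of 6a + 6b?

30

The continuous relaxation peaks at (5.67, 0) with value 34.00; rounding to a feasible lattice point costs some objective.
(a,b)=(5,0): 2·5+6·0=10≤17, 3·5+6·0=15≤17, objective 30.
(a,b)=(4,0): 2·4+6·0=8≤17, 3·4+6·0=12≤17, objective 24.
No feasible integer point exceeds 30.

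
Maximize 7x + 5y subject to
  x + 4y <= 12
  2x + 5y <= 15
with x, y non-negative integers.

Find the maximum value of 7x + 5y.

49

(x,y)=(7,0): 1·7+4·0=7≤12, 2·7+5·0=14≤15, objective 49.
(x,y)=(6,0): 1·6+4·0=6≤12, 2·6+5·0=12≤15, objective 42.
No feasible integer point exceeds 49.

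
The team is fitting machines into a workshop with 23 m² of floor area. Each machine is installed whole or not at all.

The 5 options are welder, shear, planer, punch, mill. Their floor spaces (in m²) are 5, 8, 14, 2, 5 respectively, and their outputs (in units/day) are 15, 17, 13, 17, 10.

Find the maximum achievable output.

Take welder, shear, punch, and mill: floor space 5 + 8 + 2 + 5 = 20 ≤ 23, output 15 + 17 + 17 + 10 = 59.
No other feasible combination does better.

59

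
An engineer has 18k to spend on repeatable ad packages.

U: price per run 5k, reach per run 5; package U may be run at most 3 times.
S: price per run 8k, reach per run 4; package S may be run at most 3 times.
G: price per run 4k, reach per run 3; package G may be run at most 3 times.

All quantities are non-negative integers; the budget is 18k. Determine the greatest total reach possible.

3×U: price 15 ≤ 18, reach 3·5 = 15.
2×U and 2×G: price 18 ≤ 18, reach 2·5 + 2·3 = 16.
Best is 16.

16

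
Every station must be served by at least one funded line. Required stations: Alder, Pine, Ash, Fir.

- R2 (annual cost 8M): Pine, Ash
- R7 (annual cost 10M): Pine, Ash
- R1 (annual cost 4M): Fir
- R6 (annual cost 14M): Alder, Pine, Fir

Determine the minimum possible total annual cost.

This is an integer covering problem.
The greedy cost-per-new-station heuristic would pick R2, R1, and R6 for 26, but a cheaper cover exists.
Choose R2 and R6: together they cover Alder, Pine, Ash, Fir — every station.
Total annual cost: 8 + 14 = 22.
No cover costs less than 22.

22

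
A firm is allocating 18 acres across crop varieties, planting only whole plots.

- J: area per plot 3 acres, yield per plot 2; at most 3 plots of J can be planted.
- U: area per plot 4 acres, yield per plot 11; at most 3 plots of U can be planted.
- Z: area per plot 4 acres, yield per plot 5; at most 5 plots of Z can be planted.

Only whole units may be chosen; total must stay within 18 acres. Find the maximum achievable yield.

38

3×U and 1×Z: area 16 ≤ 18, yield 3·11 + 1·5 = 38.
2×J and 3×U: area 18 ≤ 18, yield 2·2 + 3·11 = 37.
Best is 38.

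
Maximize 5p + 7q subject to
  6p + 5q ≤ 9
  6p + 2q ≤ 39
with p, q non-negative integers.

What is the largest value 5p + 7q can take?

Relaxing integrality, the LP optimum is 12.60 at (p,q) = (0, 1.8), which is not an integer point.
(p,q)=(0,1) is feasible, giving 7.
(p,q)=(1,0) is feasible, giving 5.
(p,q)=(0,0) is feasible, giving 0.
Maximum is 7 at (p,q)=(0,1).

7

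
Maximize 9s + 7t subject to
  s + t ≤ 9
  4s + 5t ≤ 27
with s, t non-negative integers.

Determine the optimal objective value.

54

(s,t)=(6,0): 1·6+1·0=6≤9, 4·6+5·0=24≤27, objective 54.
(s,t)=(5,1): 1·5+1·1=6≤9, 4·5+5·1=25≤27, objective 52.
(s,t)=(5,0): 1·5+1·0=5≤9, 4·5+5·0=20≤27, objective 45.
The best lattice point is (6,0), giving 54.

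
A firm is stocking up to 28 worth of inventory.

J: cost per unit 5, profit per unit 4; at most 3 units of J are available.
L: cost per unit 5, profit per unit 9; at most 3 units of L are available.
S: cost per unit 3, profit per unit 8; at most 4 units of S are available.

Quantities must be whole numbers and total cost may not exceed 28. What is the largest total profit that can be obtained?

59

1×J, 2×L, and 4×S: cost 27 ≤ 28, profit 1·4 + 2·9 + 4·8 = 54.
3×L and 4×S: cost 27 ≤ 28, profit 3·9 + 4·8 = 59.
Best is 59.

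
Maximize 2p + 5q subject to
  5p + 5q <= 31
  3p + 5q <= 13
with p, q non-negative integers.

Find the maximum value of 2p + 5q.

(p,q)=(1,2) is feasible, giving 12.
(p,q)=(0,2) is feasible, giving 10.
(p,q)=(2,1) is feasible, giving 9.
(p,q)=(1,1) is feasible, giving 7.
No feasible integer point exceeds 12.

12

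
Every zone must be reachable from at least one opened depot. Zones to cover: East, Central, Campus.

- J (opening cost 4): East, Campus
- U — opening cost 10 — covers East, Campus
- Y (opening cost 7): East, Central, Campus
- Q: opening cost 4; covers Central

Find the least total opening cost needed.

This is a weighted set-cover instance.
The greedy cost-per-new-zone heuristic would pick J and Q for 8, but a cheaper cover exists.
Y alone covers East, Central, Campus — every zone.
Total opening cost: 7.
No cover costs less than 7.

7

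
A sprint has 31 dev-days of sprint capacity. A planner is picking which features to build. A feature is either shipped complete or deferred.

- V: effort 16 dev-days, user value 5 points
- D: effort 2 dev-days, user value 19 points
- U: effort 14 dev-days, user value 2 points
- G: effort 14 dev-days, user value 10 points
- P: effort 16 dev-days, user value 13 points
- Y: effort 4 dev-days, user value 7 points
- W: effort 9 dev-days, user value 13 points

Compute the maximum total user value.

D + P + Y + W: effort 2 + 16 + 4 + 9 = 31 ≤ 31, user value 19 + 13 + 7 + 13 = 52.
D + P + W: effort 2 + 16 + 9 = 27 ≤ 31, user value 19 + 13 + 13 = 45.
D + G + Y + W: effort 2 + 14 + 4 + 9 = 29 ≤ 31, user value 19 + 10 + 7 + 13 = 49.
Best is D, P, Y, and W with total user value 52.

52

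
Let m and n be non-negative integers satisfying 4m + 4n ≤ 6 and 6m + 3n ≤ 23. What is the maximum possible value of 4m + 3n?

(m,n)=(1,0): 4·1+4·0=4≤6, 6·1+3·0=6≤23, objective 4.
(m,n)=(0,1): 4·0+4·1=4≤6, 6·0+3·1=3≤23, objective 3.
The best lattice point is (1,0), giving 4.

4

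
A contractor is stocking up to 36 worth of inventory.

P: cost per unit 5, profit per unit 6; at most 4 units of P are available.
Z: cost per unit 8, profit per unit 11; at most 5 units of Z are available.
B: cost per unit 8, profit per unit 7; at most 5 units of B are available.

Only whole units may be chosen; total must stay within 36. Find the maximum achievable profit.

This is a bounded integer knapsack.
2×P and 3×Z: cost 34 ≤ 36, profit 2·6 + 3·11 = 45.
4×P and 2×Z: cost 36 ≤ 36, profit 4·6 + 2·11 = 46.
Best is 46.

46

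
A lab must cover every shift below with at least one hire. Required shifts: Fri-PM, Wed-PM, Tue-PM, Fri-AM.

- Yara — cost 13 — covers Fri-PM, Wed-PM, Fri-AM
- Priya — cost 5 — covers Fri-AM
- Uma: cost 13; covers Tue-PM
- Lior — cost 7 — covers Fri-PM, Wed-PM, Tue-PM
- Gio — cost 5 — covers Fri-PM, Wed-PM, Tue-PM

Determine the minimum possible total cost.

10

Choose Priya and Gio: together they cover Fri-PM, Wed-PM, Tue-PM, Fri-AM — every shift.
Total cost: 5 + 5 = 10.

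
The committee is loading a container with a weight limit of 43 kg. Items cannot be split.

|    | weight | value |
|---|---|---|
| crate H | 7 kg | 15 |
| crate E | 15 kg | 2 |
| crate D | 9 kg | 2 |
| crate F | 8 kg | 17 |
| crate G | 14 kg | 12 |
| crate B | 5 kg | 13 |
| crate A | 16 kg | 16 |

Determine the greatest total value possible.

61

Allowing fractional choices, the relaxed optimum would be about 67.0, but items are indivisible.
crate H + crate D + crate F + crate G + crate B: weight 7 + 9 + 8 + 14 + 5 = 43 ≤ 43, value 15 + 2 + 17 + 12 + 13 = 59.
crate H + crate F + crate B + crate A: weight 7 + 8 + 5 + 16 = 36 ≤ 43, value 15 + 17 + 13 + 16 = 61.
Best is crate H, crate F, crate B, and crate A with total value 61.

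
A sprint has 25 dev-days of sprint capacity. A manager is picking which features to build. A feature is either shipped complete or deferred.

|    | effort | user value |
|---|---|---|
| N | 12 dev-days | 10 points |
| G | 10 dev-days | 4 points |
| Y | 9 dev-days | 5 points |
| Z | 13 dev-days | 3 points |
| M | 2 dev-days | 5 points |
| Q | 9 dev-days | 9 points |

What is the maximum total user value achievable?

24

This is a 0-1 knapsack instance.
Allowing fractional choices, the relaxed optimum would be about 25.1, but features are indivisible.
N + M + Q: effort 12 + 2 + 9 = 23 ≤ 25, user value 10 + 5 + 9 = 24.
N + Y + M: effort 12 + 9 + 2 = 23 ≤ 25, user value 10 + 5 + 5 = 20.
Best is N, M, and Q with total user value 24.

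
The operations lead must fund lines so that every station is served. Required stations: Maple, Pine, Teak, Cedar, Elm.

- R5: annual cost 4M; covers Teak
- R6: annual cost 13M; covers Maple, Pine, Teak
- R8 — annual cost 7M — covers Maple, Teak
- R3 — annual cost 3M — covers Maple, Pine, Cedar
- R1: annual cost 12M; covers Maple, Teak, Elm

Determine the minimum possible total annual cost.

15

This is a weighted set-cover instance.
The greedy cost-per-new-station heuristic would pick R3, R5, and R1 for 19, but a cheaper cover exists.
Choose R3 and R1: together they cover Maple, Pine, Teak, Cedar, Elm — every station.
Total annual cost: 3 + 12 = 15.
No cover costs less than 15.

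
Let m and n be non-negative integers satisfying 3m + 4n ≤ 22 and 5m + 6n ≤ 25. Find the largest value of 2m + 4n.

(m,n)=(0,4): 3·0+4·4=16≤22, 5·0+6·4=24≤25, objective 16.
(m,n)=(1,3): 3·1+4·3=15≤22, 5·1+6·3=23≤25, objective 14.
Maximum is 16 at (m,n)=(0,4).

16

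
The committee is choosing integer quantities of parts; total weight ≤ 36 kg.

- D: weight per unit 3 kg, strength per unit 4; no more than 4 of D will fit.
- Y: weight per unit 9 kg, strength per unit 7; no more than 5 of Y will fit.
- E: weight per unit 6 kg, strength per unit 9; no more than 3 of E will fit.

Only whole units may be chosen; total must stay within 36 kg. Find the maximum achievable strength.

46

This is a bounded integer knapsack.
3×D, 1×Y, and 3×E: weight 36 ≤ 36, strength 3·4 + 1·7 + 3·9 = 46.
4×D and 3×E: weight 30 ≤ 36, strength 4·4 + 3·9 = 43.
Best is 46.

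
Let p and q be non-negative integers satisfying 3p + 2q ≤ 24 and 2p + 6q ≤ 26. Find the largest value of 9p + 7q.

72

Relaxing integrality, the LP optimum is 74.14 at (p,q) = (6.57, 2.14), which is not an integer point.
(p,q)=(8,0): 3·8+2·0=24≤24, 2·8+6·0=16≤26, objective 72.
(p,q)=(7,1): 3·7+2·1=23≤24, 2·7+6·1=20≤26, objective 70.
(p,q)=(6,2): 3·6+2·2=22≤24, 2·6+6·2=24≤26, objective 68.
Maximum is 72 at (p,q)=(8,0).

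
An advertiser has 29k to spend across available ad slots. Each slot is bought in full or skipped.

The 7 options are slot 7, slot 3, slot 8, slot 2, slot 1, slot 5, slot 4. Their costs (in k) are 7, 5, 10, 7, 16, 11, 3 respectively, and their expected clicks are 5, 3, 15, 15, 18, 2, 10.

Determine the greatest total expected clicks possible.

45

This is an integer program with binary decision variables.
Allowing fractional choices, the relaxed optimum would be about 50.1, but ad slots are indivisible.
slot 7 + slot 8 + slot 2 + slot 4: cost 7 + 10 + 7 + 3 = 27 ≤ 29, expected clicks 5 + 15 + 15 + 10 = 45.
slot 3 + slot 8 + slot 2 + slot 4: cost 5 + 10 + 7 + 3 = 25 ≤ 29, expected clicks 3 + 15 + 15 + 10 = 43.
Best is slot 7, slot 8, slot 2, and slot 4 with total expected clicks 45.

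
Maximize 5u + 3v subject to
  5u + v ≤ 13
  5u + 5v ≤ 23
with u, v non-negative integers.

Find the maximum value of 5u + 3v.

16

(u,v)=(2,2) is feasible, giving 16.
(u,v)=(1,3) is feasible, giving 14.
(u,v)=(2,1) is feasible, giving 13.
No feasible integer point exceeds 16.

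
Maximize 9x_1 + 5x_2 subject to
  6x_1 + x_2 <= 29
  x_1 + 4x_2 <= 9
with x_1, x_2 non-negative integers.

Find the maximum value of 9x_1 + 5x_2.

41

Relaxing integrality, the LP optimum is 47.30 at (x_1,x_2) = (4.65, 1.09), which is not an integer point.
(x_1,x_2)=(4,1): 6·4+1·1=25≤29, 1·4+4·1=8≤9, objective 41.
(x_1,x_2)=(4,0): 6·4+1·0=24≤29, 1·4+4·0=4≤9, objective 36.
(x_1,x_2)=(3,1): 6·3+1·1=19≤29, 1·3+4·1=7≤9, objective 32.
Maximum is 41 at (x_1,x_2)=(4,1).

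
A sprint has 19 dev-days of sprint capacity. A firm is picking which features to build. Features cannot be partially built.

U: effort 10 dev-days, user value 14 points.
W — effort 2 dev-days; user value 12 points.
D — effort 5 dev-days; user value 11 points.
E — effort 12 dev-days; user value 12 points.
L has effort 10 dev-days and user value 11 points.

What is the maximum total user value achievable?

This is a 0-1 knapsack instance.
Take U, W, and D: effort 10 + 2 + 5 = 17 ≤ 19, user value 14 + 12 + 11 = 37.
No other feasible combination does better.

37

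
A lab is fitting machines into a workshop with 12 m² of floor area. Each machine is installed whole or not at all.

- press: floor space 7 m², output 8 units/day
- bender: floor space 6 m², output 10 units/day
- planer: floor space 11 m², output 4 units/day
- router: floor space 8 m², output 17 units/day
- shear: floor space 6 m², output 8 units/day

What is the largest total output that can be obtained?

Treat it as a binary knapsack problem.
Allowing fractional choices, the relaxed optimum would be about 23.7, but machines are indivisible.
router: floor space 8 ≤ 12, output 17.
bender + shear: floor space 6 + 6 = 12 ≤ 12, output 10 + 8 = 18.
Best is bender and shear with total output 18.

18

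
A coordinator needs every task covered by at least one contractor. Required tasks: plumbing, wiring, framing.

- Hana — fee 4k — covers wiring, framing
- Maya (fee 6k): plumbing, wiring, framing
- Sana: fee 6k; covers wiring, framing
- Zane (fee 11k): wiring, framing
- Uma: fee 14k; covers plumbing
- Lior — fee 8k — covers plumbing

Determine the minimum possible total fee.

6

This is an integer covering problem.
The greedy cost-per-new-task heuristic would pick Hana and Maya for 10, but a cheaper cover exists.
Maya alone covers plumbing, wiring, framing — every task.
Total fee: 6.
No cover costs less than 6.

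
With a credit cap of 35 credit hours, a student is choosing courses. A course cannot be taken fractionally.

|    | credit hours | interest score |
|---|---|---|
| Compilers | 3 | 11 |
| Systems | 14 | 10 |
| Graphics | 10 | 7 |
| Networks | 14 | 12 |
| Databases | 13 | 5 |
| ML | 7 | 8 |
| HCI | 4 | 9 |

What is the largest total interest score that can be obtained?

Compilers + Graphics + Networks + HCI: credit hours 3 + 10 + 14 + 4 = 31 ≤ 35, interest score 11 + 7 + 12 + 9 = 39.
Compilers + Networks + ML + HCI: credit hours 3 + 14 + 7 + 4 = 28 ≤ 35, interest score 11 + 12 + 8 + 9 = 40.
Compilers + Systems + Networks + HCI: credit hours 3 + 14 + 14 + 4 = 35 ≤ 35, interest score 11 + 10 + 12 + 9 = 42.
Best is Compilers, Systems, Networks, and HCI with total interest score 42.

42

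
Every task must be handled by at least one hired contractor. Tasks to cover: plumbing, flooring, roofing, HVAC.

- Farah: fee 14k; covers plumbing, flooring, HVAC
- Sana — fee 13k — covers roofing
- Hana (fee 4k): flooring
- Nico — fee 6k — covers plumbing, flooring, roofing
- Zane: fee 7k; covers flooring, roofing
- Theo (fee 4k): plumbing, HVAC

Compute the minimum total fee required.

10

Choose Nico and Theo: together they cover plumbing, flooring, roofing, HVAC — every task.
Total fee: 6 + 4 = 10.
No cover costs less than 10.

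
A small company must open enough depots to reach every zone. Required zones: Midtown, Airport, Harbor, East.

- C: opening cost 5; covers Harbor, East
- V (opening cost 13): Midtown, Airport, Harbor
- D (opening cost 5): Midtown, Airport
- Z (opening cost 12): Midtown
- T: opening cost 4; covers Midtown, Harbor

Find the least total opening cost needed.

The greedy cost-per-new-zone heuristic would pick T, C, and D for 14, but a cheaper cover exists.
Choose C and D: together they cover Midtown, Airport, Harbor, East — every zone.
Total opening cost: 5 + 5 = 10.
No cover costs less than 10.

10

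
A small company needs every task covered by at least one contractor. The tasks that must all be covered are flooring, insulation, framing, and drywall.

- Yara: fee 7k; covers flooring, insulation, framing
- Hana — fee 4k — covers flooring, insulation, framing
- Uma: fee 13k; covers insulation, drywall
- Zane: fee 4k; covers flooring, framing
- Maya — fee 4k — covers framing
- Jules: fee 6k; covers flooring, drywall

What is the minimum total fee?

Choose Hana and Jules: together they cover flooring, insulation, framing, drywall — every task.
Total fee: 4 + 6 = 10.
No cover costs less than 10.

10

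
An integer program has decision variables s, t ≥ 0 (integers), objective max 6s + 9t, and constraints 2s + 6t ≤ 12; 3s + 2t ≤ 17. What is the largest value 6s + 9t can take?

Relaxing integrality, the LP optimum is 34.71 at (s,t) = (5.57, 0.143), which is not an integer point.
(s,t)=(5,0): 2·5+6·0=10≤12, 3·5+2·0=15≤17, objective 30.
(s,t)=(4,0): 2·4+6·0=8≤12, 3·4+2·0=12≤17, objective 24.
Maximum is 30 at (s,t)=(5,0).

30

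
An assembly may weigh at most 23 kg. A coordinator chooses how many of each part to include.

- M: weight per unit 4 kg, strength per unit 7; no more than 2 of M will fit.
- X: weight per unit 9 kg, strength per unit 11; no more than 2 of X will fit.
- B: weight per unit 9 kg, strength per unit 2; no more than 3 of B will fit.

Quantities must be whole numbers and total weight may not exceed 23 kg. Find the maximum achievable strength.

29

This is a bounded integer knapsack.
Take 1×M and 2×X: weight 22 ≤ 23, strength 1·7 + 2·11 = 29.
No other integer combination yields more.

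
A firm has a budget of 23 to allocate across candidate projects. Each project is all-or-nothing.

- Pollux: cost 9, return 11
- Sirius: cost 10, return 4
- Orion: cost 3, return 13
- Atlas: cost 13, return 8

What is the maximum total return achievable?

This is a 0-1 knapsack instance.
Pollux + Orion: cost 9 + 3 = 12 ≤ 23, return 11 + 13 = 24.
Pollux + Sirius + Orion: cost 9 + 10 + 3 = 22 ≤ 23, return 11 + 4 + 13 = 28.
Best is Pollux, Sirius, and Orion with total return 28.

28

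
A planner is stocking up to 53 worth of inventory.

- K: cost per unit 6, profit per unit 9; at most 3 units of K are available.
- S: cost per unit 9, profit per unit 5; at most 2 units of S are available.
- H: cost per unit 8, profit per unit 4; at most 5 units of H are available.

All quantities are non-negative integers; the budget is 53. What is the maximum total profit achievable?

K has the best ratio (9/6); taking only K gives at most 3×9 = 27 (stopped by the supply cap of 3).
Mixing does better — 3×K, 2×S, and 2×H: cost 52 ≤ 53, profit 3·9 + 2·5 + 2·4 = 45.

45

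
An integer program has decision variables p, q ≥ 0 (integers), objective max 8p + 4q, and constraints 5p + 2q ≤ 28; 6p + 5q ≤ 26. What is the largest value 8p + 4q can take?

Relaxing integrality, the LP optimum is 34.67 at (p,q) = (4.33, 0), which is not an integer point.
(p,q)=(4,0): 5·4+2·0=20≤28, 6·4+5·0=24≤26, objective 32.
(p,q)=(3,1): 5·3+2·1=17≤28, 6·3+5·1=23≤26, objective 28.
(p,q)=(3,0): 5·3+2·0=15≤28, 6·3+5·0=18≤26, objective 24.
The best lattice point is (4,0), giving 32.

32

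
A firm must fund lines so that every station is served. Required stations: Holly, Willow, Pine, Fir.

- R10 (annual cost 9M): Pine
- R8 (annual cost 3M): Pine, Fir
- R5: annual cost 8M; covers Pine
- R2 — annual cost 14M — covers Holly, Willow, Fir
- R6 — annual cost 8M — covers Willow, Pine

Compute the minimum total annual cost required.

17

This is a weighted set-cover instance.
Choose R8 and R2: together they cover Holly, Willow, Pine, Fir — every station.
Total annual cost: 3 + 14 = 17.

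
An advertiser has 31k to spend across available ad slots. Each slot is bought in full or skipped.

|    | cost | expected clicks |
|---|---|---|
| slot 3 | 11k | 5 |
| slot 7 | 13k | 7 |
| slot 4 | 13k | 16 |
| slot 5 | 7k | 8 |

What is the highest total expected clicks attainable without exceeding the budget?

29

Treat it as a binary knapsack problem.
Allowing fractional choices, the relaxed optimum would be about 29.9, but ad slots are indivisible.
slot 4 + slot 5: cost 13 + 7 = 20 ≤ 31, expected clicks 16 + 8 = 24.
slot 7 + slot 4: cost 13 + 13 = 26 ≤ 31, expected clicks 7 + 16 = 23.
slot 3 + slot 4 + slot 5: cost 11 + 13 + 7 = 31 ≤ 31, expected clicks 5 + 16 + 8 = 29.
Best is slot 3, slot 4, and slot 5 with total expected clicks 29.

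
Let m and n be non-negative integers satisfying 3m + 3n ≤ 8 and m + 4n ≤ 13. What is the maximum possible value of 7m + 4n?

(m,n)=(2,0): 3·2+3·0=6≤8, 1·2+4·0=2≤13, objective 14.
(m,n)=(1,1): 3·1+3·1=6≤8, 1·1+4·1=5≤13, objective 11.
No feasible integer point exceeds 14.

14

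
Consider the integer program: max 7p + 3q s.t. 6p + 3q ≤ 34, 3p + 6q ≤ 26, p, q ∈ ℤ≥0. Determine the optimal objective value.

38

(p,q)=(5,1): 6·5+3·1=33≤34, 3·5+6·1=21≤26, objective 38.
(p,q)=(5,0): 6·5+3·0=30≤34, 3·5+6·0=15≤26, objective 35.
(p,q)=(4,2): 6·4+3·2=30≤34, 3·4+6·2=24≤26, objective 34.
(p,q)=(4,1): 6·4+3·1=27≤34, 3·4+6·1=18≤26, objective 31.
Maximum is 38 at (p,q)=(5,1).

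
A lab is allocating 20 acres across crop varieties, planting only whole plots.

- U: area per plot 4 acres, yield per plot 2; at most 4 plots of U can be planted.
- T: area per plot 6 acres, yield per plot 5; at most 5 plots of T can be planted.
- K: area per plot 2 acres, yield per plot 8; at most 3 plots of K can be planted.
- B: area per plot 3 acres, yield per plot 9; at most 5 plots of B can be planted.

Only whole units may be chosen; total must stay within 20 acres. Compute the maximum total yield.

61

2×K and 5×B: area 19 ≤ 20, yield 2·8 + 5·9 = 61.
3×K and 4×B: area 18 ≤ 20, yield 3·8 + 4·9 = 60.
Best is 61.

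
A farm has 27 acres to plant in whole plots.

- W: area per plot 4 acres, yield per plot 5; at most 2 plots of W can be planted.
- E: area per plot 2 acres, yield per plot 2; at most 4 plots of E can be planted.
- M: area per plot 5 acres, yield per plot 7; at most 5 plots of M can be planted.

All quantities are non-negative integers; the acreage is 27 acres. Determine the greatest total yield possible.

37

1×E and 5×M: area 27 ≤ 27, yield 1·2 + 5·7 = 37.
5×M: area 25 ≤ 27, yield 5·7 = 35.
Best is 37.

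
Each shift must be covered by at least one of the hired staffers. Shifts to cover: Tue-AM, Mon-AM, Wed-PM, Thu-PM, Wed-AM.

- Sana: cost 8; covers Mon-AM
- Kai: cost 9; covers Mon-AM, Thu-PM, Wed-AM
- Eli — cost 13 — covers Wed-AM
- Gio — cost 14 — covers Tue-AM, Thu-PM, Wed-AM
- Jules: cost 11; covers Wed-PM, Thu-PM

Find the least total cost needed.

The greedy cost-per-new-shift heuristic would pick Kai, Jules, and Gio for 34, but a cheaper cover exists.
Choose Sana, Gio, and Jules: together they cover Tue-AM, Mon-AM, Wed-PM, Thu-PM, Wed-AM — every shift.
Total cost: 8 + 14 + 11 = 33.
No cover costs less than 33.

33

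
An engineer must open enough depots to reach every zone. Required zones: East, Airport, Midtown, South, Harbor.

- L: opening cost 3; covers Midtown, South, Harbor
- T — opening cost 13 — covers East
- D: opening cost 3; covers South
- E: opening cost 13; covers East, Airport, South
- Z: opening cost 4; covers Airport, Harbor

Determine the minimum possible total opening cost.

The greedy cost-per-new-zone heuristic would pick L, Z, and T for 20, but a cheaper cover exists.
Choose L and E: together they cover East, Airport, Midtown, South, Harbor — every zone.
Total opening cost: 3 + 13 = 16.
No cover costs less than 16.

16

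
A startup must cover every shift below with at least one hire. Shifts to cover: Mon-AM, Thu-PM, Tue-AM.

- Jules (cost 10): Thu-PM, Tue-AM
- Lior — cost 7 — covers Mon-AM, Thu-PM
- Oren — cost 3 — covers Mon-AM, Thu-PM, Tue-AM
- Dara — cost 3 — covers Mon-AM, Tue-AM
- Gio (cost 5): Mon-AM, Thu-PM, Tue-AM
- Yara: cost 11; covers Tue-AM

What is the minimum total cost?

Oren alone covers Mon-AM, Thu-PM, Tue-AM — every shift.
Total cost: 3.
No cover costs less than 3.

3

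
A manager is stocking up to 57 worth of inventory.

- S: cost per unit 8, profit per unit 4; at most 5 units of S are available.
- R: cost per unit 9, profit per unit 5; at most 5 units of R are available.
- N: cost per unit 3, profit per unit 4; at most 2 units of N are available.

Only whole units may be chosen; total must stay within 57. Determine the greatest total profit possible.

This is a bounded integer knapsack.
N has the best ratio (4/3); taking only N gives at most 2×4 = 8 (stopped by the supply cap of 2).
Mixing does better — 3×S, 3×R, and 2×N: cost 57 ≤ 57, profit 3·4 + 3·5 + 2·4 = 35.

35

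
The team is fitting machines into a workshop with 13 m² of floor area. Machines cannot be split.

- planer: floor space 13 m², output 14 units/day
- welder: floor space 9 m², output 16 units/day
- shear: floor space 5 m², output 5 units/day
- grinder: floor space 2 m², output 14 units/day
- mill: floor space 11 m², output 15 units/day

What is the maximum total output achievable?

grinder + mill: floor space 2 + 11 = 13 ≤ 13, output 14 + 15 = 29.
welder + grinder: floor space 9 + 2 = 11 ≤ 13, output 16 + 14 = 30.
shear + grinder: floor space 5 + 2 = 7 ≤ 13, output 5 + 14 = 19.
Best is welder and grinder with total output 30.

30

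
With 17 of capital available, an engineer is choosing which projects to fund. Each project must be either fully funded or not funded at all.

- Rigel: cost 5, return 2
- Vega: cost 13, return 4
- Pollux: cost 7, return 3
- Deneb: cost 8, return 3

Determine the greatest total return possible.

Treat it as a binary knapsack problem.
Allowing fractional choices, the relaxed optimum would be about 6.9, but projects are indivisible.
Rigel + Deneb: cost 5 + 8 = 13 ≤ 17, return 2 + 3 = 5.
Rigel + Pollux: cost 5 + 7 = 12 ≤ 17, return 2 + 3 = 5.
Pollux + Deneb: cost 7 + 8 = 15 ≤ 17, return 3 + 3 = 6.
Best is Pollux and Deneb with total return 6.

6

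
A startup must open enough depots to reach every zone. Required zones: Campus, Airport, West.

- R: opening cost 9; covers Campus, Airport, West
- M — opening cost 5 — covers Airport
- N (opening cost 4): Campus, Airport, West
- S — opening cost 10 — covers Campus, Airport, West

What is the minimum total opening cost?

N alone covers Campus, Airport, West — every zone.
Total opening cost: 4.

4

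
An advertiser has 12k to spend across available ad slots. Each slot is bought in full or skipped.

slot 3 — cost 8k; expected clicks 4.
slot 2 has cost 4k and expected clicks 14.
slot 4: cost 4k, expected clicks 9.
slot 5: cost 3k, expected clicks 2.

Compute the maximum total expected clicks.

slot 2 + slot 4: cost 4 + 4 = 8 ≤ 12, expected clicks 14 + 9 = 23.
slot 3 + slot 2: cost 8 + 4 = 12 ≤ 12, expected clicks 4 + 14 = 18.
slot 2 + slot 4 + slot 5: cost 4 + 4 + 3 = 11 ≤ 12, expected clicks 14 + 9 + 2 = 25.
Best is slot 2, slot 4, and slot 5 with total expected clicks 25.

25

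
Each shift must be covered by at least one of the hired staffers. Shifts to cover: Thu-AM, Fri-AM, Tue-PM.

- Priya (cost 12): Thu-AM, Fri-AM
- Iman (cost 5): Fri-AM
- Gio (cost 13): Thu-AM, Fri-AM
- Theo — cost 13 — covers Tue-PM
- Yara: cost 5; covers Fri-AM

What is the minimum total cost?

25

This is an integer covering problem.
The greedy cost-per-new-shift heuristic would pick Iman, Priya, and Theo for 30, but a cheaper cover exists.
Choose Priya and Theo: together they cover Thu-AM, Fri-AM, Tue-PM — every shift.
Total cost: 12 + 13 = 25.
No cover costs less than 25.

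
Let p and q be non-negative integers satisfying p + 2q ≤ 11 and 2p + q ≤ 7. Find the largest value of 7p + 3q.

24

The continuous relaxation peaks at (3.5, 0) with value 24.50; rounding to a feasible lattice point costs some objective.
(p,q)=(3,1): 1·3+2·1=5≤11, 2·3+1·1=7≤7, objective 24.
(p,q)=(3,0): 1·3+2·0=3≤11, 2·3+1·0=6≤7, objective 21.
Maximum is 24 at (p,q)=(3,1).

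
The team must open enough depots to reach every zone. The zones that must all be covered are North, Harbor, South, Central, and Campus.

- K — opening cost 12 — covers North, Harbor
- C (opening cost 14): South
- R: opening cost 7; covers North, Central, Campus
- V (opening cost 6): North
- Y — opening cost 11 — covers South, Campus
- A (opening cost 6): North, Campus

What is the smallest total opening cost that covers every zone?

30

Choose K, R, and Y: together they cover North, Harbor, South, Central, Campus — every zone.
Total opening cost: 12 + 7 + 11 = 30.
No cover costs less than 30.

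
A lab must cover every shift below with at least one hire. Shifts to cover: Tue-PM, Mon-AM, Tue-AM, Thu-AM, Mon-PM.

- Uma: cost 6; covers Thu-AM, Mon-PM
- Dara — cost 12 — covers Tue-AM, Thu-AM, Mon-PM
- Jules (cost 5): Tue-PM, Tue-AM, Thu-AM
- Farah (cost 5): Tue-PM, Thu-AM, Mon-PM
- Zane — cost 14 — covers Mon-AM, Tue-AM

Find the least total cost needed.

19

Choose Farah and Zane: together they cover Tue-PM, Mon-AM, Tue-AM, Thu-AM, Mon-PM — every shift.
Total cost: 5 + 14 = 19.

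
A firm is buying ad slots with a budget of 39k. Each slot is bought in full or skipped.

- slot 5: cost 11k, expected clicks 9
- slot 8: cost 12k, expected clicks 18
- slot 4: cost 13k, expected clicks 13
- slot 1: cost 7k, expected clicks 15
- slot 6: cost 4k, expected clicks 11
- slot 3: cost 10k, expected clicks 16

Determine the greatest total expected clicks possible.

Allowing fractional choices, the relaxed optimum would be about 66.0, but ad slots are indivisible.
slot 8 + slot 1 + slot 6 + slot 3: cost 12 + 7 + 4 + 10 = 33 ≤ 39, expected clicks 18 + 15 + 11 + 16 = 60.
slot 8 + slot 4 + slot 6 + slot 3: cost 12 + 13 + 4 + 10 = 39 ≤ 39, expected clicks 18 + 13 + 11 + 16 = 58.
slot 8 + slot 4 + slot 1 + slot 6: cost 12 + 13 + 7 + 4 = 36 ≤ 39, expected clicks 18 + 13 + 15 + 11 = 57.
Best is slot 8, slot 1, slot 6, and slot 3 with total expected clicks 60.

60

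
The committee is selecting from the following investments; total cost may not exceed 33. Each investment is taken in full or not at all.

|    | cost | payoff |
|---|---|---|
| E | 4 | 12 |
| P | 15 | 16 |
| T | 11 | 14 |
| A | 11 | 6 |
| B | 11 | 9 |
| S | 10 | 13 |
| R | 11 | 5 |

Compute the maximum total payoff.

E + P + S: cost 4 + 15 + 10 = 29 ≤ 33, payoff 12 + 16 + 13 = 41.
E + P + T: cost 4 + 15 + 11 = 30 ≤ 33, payoff 12 + 16 + 14 = 42.
E + T + S: cost 4 + 11 + 10 = 25 ≤ 33, payoff 12 + 14 + 13 = 39.
Best is E, P, and T with total payoff 42.

42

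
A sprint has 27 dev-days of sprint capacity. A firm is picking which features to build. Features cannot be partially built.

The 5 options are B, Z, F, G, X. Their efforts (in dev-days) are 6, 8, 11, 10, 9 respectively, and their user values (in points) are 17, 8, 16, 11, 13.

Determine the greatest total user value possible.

B + F + G: effort 6 + 11 + 10 = 27 ≤ 27, user value 17 + 16 + 11 = 44.
B + F + X: effort 6 + 11 + 9 = 26 ≤ 27, user value 17 + 16 + 13 = 46.
Best is B, F, and X with total user value 46.

46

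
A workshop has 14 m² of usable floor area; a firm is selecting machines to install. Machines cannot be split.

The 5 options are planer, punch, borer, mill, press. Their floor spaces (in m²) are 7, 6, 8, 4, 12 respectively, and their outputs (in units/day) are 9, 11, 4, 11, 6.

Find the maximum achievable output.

Treat it as a binary knapsack problem.
Take punch and mill: floor space 6 + 4 = 10 ≤ 14, output 11 + 11 = 22.
No other feasible combination does better.

22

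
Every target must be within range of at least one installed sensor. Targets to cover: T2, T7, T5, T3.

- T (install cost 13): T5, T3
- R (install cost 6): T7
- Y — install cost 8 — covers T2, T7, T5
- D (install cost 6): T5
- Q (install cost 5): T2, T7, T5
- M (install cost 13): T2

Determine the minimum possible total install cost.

18

This is an integer covering problem.
Choose T and Q: together they cover T2, T7, T5, T3 — every target.
Total install cost: 13 + 5 = 18.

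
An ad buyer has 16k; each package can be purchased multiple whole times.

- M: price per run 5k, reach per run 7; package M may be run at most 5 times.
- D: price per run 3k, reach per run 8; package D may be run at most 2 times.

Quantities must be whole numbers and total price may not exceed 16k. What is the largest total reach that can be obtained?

D has the best ratio (8/3); taking only D gives at most 2×8 = 16 (stopped by the supply cap of 2).
Mixing does better — 2×M and 2×D: price 16 ≤ 16, reach 2·7 + 2·8 = 30.

30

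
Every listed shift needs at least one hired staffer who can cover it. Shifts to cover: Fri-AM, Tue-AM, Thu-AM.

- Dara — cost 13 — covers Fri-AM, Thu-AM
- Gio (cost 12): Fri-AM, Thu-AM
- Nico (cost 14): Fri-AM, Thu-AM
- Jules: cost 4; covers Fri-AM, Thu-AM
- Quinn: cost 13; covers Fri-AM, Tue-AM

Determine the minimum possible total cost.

17

This is an integer covering problem.
Choose Jules and Quinn: together they cover Fri-AM, Tue-AM, Thu-AM — every shift.
Total cost: 4 + 13 = 17.
No cover costs less than 17.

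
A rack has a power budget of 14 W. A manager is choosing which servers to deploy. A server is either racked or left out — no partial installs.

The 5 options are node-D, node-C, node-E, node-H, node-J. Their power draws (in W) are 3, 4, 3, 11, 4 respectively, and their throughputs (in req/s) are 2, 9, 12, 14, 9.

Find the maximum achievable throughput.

32

Allowing fractional choices, the relaxed optimum would be about 33.8, but servers are indivisible.
node-D + node-C + node-E + node-J: power draw 3 + 4 + 3 + 4 = 14 ≤ 14, throughput 2 + 9 + 12 + 9 = 32.
node-C + node-E + node-J: power draw 4 + 3 + 4 = 11 ≤ 14, throughput 9 + 12 + 9 = 30.
Best is node-D, node-C, node-E, and node-J with total throughput 32.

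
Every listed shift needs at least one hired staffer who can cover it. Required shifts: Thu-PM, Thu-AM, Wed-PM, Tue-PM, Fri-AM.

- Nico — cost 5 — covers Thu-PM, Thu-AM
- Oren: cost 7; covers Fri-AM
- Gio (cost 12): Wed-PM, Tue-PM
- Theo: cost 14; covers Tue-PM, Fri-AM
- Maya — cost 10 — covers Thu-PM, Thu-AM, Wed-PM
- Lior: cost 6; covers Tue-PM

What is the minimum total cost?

The greedy cost-per-new-shift heuristic would pick Nico, Gio, and Oren for 24, but a cheaper cover exists.
Choose Oren, Maya, and Lior: together they cover Thu-PM, Thu-AM, Wed-PM, Tue-PM, Fri-AM — every shift.
Total cost: 7 + 10 + 6 = 23.
No cover costs less than 23.

23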